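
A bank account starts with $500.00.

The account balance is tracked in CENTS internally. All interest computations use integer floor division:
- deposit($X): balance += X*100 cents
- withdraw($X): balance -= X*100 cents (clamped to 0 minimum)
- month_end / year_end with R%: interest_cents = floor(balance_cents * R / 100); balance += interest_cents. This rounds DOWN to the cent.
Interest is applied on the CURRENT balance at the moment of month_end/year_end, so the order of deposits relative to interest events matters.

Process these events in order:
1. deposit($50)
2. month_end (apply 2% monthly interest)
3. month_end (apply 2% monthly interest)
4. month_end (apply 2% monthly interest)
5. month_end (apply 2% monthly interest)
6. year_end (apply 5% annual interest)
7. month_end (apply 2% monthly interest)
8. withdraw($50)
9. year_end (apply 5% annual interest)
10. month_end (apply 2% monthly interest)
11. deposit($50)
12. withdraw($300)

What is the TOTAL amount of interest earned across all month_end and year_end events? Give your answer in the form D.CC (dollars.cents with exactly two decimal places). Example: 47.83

Answer: 129.29

Derivation:
After 1 (deposit($50)): balance=$550.00 total_interest=$0.00
After 2 (month_end (apply 2% monthly interest)): balance=$561.00 total_interest=$11.00
After 3 (month_end (apply 2% monthly interest)): balance=$572.22 total_interest=$22.22
After 4 (month_end (apply 2% monthly interest)): balance=$583.66 total_interest=$33.66
After 5 (month_end (apply 2% monthly interest)): balance=$595.33 total_interest=$45.33
After 6 (year_end (apply 5% annual interest)): balance=$625.09 total_interest=$75.09
After 7 (month_end (apply 2% monthly interest)): balance=$637.59 total_interest=$87.59
After 8 (withdraw($50)): balance=$587.59 total_interest=$87.59
After 9 (year_end (apply 5% annual interest)): balance=$616.96 total_interest=$116.96
After 10 (month_end (apply 2% monthly interest)): balance=$629.29 total_interest=$129.29
After 11 (deposit($50)): balance=$679.29 total_interest=$129.29
After 12 (withdraw($300)): balance=$379.29 total_interest=$129.29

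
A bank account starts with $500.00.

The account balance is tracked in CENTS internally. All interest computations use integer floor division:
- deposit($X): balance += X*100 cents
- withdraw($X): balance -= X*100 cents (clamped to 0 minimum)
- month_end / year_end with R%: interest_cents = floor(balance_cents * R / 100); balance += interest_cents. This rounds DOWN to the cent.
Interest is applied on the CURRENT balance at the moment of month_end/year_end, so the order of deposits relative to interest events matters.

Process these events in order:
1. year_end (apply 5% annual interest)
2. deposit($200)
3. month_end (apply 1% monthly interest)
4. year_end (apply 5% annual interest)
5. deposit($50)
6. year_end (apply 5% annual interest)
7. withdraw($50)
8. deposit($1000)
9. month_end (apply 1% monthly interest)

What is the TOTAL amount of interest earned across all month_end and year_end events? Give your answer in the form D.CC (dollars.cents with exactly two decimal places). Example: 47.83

Answer: 127.89

Derivation:
After 1 (year_end (apply 5% annual interest)): balance=$525.00 total_interest=$25.00
After 2 (deposit($200)): balance=$725.00 total_interest=$25.00
After 3 (month_end (apply 1% monthly interest)): balance=$732.25 total_interest=$32.25
After 4 (year_end (apply 5% annual interest)): balance=$768.86 total_interest=$68.86
After 5 (deposit($50)): balance=$818.86 total_interest=$68.86
After 6 (year_end (apply 5% annual interest)): balance=$859.80 total_interest=$109.80
After 7 (withdraw($50)): balance=$809.80 total_interest=$109.80
After 8 (deposit($1000)): balance=$1809.80 total_interest=$109.80
After 9 (month_end (apply 1% monthly interest)): balance=$1827.89 total_interest=$127.89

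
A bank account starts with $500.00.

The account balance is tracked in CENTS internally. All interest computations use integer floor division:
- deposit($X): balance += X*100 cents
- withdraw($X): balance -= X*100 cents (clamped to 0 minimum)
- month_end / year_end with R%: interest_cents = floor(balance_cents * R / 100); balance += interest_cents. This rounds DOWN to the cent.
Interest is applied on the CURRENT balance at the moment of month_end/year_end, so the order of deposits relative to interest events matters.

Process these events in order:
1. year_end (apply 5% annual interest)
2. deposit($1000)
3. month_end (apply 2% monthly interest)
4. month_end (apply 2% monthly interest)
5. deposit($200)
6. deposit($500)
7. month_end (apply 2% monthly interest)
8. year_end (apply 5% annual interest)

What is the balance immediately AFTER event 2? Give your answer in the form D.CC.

Answer: 1525.00

Derivation:
After 1 (year_end (apply 5% annual interest)): balance=$525.00 total_interest=$25.00
After 2 (deposit($1000)): balance=$1525.00 total_interest=$25.00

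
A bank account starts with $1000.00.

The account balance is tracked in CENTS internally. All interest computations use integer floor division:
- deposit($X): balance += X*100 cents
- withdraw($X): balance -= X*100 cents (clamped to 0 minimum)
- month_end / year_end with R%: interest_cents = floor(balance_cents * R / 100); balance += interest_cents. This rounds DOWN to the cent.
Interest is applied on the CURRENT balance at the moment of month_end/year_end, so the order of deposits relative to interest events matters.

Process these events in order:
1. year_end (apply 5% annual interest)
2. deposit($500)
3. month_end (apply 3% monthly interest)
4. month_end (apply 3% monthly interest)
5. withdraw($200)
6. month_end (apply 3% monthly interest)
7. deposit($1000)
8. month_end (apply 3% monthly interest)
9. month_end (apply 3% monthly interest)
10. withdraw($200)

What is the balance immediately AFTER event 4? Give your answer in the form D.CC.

After 1 (year_end (apply 5% annual interest)): balance=$1050.00 total_interest=$50.00
After 2 (deposit($500)): balance=$1550.00 total_interest=$50.00
After 3 (month_end (apply 3% monthly interest)): balance=$1596.50 total_interest=$96.50
After 4 (month_end (apply 3% monthly interest)): balance=$1644.39 total_interest=$144.39

Answer: 1644.39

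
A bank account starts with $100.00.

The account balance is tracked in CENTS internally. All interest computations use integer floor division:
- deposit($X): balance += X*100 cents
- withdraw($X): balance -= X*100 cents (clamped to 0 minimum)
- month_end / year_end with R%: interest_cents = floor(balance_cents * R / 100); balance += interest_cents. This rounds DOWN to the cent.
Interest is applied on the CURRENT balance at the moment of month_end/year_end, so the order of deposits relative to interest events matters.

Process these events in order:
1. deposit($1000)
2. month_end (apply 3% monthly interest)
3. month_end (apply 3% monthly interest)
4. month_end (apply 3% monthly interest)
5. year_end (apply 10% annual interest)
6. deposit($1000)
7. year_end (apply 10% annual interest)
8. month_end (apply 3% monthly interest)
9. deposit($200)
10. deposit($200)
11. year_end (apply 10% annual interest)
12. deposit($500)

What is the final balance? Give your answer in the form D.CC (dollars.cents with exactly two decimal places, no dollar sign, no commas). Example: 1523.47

Answer: 3834.12

Derivation:
After 1 (deposit($1000)): balance=$1100.00 total_interest=$0.00
After 2 (month_end (apply 3% monthly interest)): balance=$1133.00 total_interest=$33.00
After 3 (month_end (apply 3% monthly interest)): balance=$1166.99 total_interest=$66.99
After 4 (month_end (apply 3% monthly interest)): balance=$1201.99 total_interest=$101.99
After 5 (year_end (apply 10% annual interest)): balance=$1322.18 total_interest=$222.18
After 6 (deposit($1000)): balance=$2322.18 total_interest=$222.18
After 7 (year_end (apply 10% annual interest)): balance=$2554.39 total_interest=$454.39
After 8 (month_end (apply 3% monthly interest)): balance=$2631.02 total_interest=$531.02
After 9 (deposit($200)): balance=$2831.02 total_interest=$531.02
After 10 (deposit($200)): balance=$3031.02 total_interest=$531.02
After 11 (year_end (apply 10% annual interest)): balance=$3334.12 total_interest=$834.12
After 12 (deposit($500)): balance=$3834.12 total_interest=$834.12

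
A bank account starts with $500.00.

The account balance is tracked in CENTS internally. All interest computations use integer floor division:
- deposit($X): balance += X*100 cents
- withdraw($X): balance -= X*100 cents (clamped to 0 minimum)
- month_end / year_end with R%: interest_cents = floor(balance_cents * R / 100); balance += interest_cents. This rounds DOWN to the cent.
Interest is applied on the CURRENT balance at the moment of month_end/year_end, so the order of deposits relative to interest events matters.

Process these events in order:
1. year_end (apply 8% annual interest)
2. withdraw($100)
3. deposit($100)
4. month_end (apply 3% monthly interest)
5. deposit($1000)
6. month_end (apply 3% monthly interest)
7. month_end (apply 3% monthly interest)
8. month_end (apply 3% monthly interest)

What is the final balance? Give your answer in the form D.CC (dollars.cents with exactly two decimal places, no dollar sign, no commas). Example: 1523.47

Answer: 1700.48

Derivation:
After 1 (year_end (apply 8% annual interest)): balance=$540.00 total_interest=$40.00
After 2 (withdraw($100)): balance=$440.00 total_interest=$40.00
After 3 (deposit($100)): balance=$540.00 total_interest=$40.00
After 4 (month_end (apply 3% monthly interest)): balance=$556.20 total_interest=$56.20
After 5 (deposit($1000)): balance=$1556.20 total_interest=$56.20
After 6 (month_end (apply 3% monthly interest)): balance=$1602.88 total_interest=$102.88
After 7 (month_end (apply 3% monthly interest)): balance=$1650.96 total_interest=$150.96
After 8 (month_end (apply 3% monthly interest)): balance=$1700.48 total_interest=$200.48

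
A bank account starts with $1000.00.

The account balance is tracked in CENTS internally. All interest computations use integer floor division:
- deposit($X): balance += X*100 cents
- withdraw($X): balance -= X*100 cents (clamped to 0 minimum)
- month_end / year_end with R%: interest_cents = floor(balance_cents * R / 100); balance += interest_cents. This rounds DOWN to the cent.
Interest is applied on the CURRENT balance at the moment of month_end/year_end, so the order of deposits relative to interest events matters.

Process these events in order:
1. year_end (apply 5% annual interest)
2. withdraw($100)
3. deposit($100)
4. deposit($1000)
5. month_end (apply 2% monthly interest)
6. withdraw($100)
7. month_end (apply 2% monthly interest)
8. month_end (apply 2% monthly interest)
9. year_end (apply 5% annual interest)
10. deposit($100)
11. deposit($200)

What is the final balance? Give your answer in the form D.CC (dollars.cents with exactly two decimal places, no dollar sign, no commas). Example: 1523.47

After 1 (year_end (apply 5% annual interest)): balance=$1050.00 total_interest=$50.00
After 2 (withdraw($100)): balance=$950.00 total_interest=$50.00
After 3 (deposit($100)): balance=$1050.00 total_interest=$50.00
After 4 (deposit($1000)): balance=$2050.00 total_interest=$50.00
After 5 (month_end (apply 2% monthly interest)): balance=$2091.00 total_interest=$91.00
After 6 (withdraw($100)): balance=$1991.00 total_interest=$91.00
After 7 (month_end (apply 2% monthly interest)): balance=$2030.82 total_interest=$130.82
After 8 (month_end (apply 2% monthly interest)): balance=$2071.43 total_interest=$171.43
After 9 (year_end (apply 5% annual interest)): balance=$2175.00 total_interest=$275.00
After 10 (deposit($100)): balance=$2275.00 total_interest=$275.00
After 11 (deposit($200)): balance=$2475.00 total_interest=$275.00

Answer: 2475.00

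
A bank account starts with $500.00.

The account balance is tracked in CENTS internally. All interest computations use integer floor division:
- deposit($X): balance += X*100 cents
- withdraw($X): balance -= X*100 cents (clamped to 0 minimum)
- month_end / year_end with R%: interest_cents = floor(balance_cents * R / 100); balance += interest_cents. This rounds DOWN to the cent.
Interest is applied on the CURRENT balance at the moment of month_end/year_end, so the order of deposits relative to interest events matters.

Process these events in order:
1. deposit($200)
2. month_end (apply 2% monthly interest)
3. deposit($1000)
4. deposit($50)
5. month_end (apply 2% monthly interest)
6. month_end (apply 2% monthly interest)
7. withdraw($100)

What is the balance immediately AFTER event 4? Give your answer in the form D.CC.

After 1 (deposit($200)): balance=$700.00 total_interest=$0.00
After 2 (month_end (apply 2% monthly interest)): balance=$714.00 total_interest=$14.00
After 3 (deposit($1000)): balance=$1714.00 total_interest=$14.00
After 4 (deposit($50)): balance=$1764.00 total_interest=$14.00

Answer: 1764.00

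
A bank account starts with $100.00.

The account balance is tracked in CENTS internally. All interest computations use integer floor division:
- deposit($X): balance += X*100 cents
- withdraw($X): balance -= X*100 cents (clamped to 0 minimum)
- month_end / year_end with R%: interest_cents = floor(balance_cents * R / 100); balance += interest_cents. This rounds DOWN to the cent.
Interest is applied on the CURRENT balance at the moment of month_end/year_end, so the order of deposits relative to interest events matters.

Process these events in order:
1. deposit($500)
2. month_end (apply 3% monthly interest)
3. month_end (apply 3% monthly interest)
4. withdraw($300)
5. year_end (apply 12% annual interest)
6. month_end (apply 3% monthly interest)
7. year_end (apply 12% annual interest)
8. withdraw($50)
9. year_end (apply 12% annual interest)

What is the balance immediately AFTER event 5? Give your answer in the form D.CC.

After 1 (deposit($500)): balance=$600.00 total_interest=$0.00
After 2 (month_end (apply 3% monthly interest)): balance=$618.00 total_interest=$18.00
After 3 (month_end (apply 3% monthly interest)): balance=$636.54 total_interest=$36.54
After 4 (withdraw($300)): balance=$336.54 total_interest=$36.54
After 5 (year_end (apply 12% annual interest)): balance=$376.92 total_interest=$76.92

Answer: 376.92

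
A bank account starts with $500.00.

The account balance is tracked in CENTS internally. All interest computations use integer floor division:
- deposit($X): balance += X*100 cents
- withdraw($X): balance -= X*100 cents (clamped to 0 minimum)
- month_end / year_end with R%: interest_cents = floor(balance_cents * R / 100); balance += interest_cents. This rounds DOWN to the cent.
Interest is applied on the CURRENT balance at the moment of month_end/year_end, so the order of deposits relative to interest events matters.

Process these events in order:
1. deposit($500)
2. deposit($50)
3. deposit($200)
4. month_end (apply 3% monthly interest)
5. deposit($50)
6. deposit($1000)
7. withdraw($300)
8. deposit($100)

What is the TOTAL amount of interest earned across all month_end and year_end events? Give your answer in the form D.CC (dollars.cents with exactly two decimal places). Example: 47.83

After 1 (deposit($500)): balance=$1000.00 total_interest=$0.00
After 2 (deposit($50)): balance=$1050.00 total_interest=$0.00
After 3 (deposit($200)): balance=$1250.00 total_interest=$0.00
After 4 (month_end (apply 3% monthly interest)): balance=$1287.50 total_interest=$37.50
After 5 (deposit($50)): balance=$1337.50 total_interest=$37.50
After 6 (deposit($1000)): balance=$2337.50 total_interest=$37.50
After 7 (withdraw($300)): balance=$2037.50 total_interest=$37.50
After 8 (deposit($100)): balance=$2137.50 total_interest=$37.50

Answer: 37.50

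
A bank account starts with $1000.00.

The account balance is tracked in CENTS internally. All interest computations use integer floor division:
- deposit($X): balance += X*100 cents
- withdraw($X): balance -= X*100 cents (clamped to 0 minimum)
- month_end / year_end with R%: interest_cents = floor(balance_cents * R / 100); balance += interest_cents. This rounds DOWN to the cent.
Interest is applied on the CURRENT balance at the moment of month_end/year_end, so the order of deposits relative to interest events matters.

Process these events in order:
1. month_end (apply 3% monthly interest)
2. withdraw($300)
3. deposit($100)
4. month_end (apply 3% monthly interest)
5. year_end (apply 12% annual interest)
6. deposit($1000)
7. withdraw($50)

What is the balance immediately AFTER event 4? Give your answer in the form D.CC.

Answer: 854.90

Derivation:
After 1 (month_end (apply 3% monthly interest)): balance=$1030.00 total_interest=$30.00
After 2 (withdraw($300)): balance=$730.00 total_interest=$30.00
After 3 (deposit($100)): balance=$830.00 total_interest=$30.00
After 4 (month_end (apply 3% monthly interest)): balance=$854.90 total_interest=$54.90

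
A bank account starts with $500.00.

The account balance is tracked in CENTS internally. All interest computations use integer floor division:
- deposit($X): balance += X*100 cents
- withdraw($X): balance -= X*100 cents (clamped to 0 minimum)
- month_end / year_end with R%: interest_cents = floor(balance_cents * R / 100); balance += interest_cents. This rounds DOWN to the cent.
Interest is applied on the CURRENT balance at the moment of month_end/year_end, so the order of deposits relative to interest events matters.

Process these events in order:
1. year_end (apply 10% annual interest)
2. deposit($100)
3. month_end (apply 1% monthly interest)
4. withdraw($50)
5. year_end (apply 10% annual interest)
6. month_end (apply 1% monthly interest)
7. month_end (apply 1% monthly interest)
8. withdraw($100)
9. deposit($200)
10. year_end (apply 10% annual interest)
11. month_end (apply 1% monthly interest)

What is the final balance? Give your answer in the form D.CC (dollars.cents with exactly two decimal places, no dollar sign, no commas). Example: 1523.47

After 1 (year_end (apply 10% annual interest)): balance=$550.00 total_interest=$50.00
After 2 (deposit($100)): balance=$650.00 total_interest=$50.00
After 3 (month_end (apply 1% monthly interest)): balance=$656.50 total_interest=$56.50
After 4 (withdraw($50)): balance=$606.50 total_interest=$56.50
After 5 (year_end (apply 10% annual interest)): balance=$667.15 total_interest=$117.15
After 6 (month_end (apply 1% monthly interest)): balance=$673.82 total_interest=$123.82
After 7 (month_end (apply 1% monthly interest)): balance=$680.55 total_interest=$130.55
After 8 (withdraw($100)): balance=$580.55 total_interest=$130.55
After 9 (deposit($200)): balance=$780.55 total_interest=$130.55
After 10 (year_end (apply 10% annual interest)): balance=$858.60 total_interest=$208.60
After 11 (month_end (apply 1% monthly interest)): balance=$867.18 total_interest=$217.18

Answer: 867.18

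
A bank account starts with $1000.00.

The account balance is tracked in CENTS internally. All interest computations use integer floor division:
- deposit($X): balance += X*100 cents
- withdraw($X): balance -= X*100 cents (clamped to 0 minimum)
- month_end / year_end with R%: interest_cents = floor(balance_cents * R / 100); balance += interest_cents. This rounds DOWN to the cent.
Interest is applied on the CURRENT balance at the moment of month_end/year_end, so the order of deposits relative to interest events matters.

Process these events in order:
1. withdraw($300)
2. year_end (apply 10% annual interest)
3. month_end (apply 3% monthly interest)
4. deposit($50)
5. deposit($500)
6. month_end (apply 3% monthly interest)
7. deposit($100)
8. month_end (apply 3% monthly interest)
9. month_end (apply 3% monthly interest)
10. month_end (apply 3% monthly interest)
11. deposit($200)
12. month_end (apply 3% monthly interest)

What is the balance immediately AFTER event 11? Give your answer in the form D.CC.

After 1 (withdraw($300)): balance=$700.00 total_interest=$0.00
After 2 (year_end (apply 10% annual interest)): balance=$770.00 total_interest=$70.00
After 3 (month_end (apply 3% monthly interest)): balance=$793.10 total_interest=$93.10
After 4 (deposit($50)): balance=$843.10 total_interest=$93.10
After 5 (deposit($500)): balance=$1343.10 total_interest=$93.10
After 6 (month_end (apply 3% monthly interest)): balance=$1383.39 total_interest=$133.39
After 7 (deposit($100)): balance=$1483.39 total_interest=$133.39
After 8 (month_end (apply 3% monthly interest)): balance=$1527.89 total_interest=$177.89
After 9 (month_end (apply 3% monthly interest)): balance=$1573.72 total_interest=$223.72
After 10 (month_end (apply 3% monthly interest)): balance=$1620.93 total_interest=$270.93
After 11 (deposit($200)): balance=$1820.93 total_interest=$270.93

Answer: 1820.93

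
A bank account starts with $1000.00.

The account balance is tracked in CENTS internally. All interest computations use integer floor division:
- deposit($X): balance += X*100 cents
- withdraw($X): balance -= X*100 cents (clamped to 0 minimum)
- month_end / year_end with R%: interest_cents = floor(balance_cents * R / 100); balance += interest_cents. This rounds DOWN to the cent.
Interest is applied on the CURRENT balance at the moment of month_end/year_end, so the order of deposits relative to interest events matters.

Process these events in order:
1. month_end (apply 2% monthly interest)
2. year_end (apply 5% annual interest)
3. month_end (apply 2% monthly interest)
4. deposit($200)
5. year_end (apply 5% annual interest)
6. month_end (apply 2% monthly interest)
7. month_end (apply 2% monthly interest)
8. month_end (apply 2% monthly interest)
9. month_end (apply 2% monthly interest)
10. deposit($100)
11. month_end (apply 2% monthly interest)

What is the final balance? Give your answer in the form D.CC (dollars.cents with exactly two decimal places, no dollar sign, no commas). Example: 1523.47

After 1 (month_end (apply 2% monthly interest)): balance=$1020.00 total_interest=$20.00
After 2 (year_end (apply 5% annual interest)): balance=$1071.00 total_interest=$71.00
After 3 (month_end (apply 2% monthly interest)): balance=$1092.42 total_interest=$92.42
After 4 (deposit($200)): balance=$1292.42 total_interest=$92.42
After 5 (year_end (apply 5% annual interest)): balance=$1357.04 total_interest=$157.04
After 6 (month_end (apply 2% monthly interest)): balance=$1384.18 total_interest=$184.18
After 7 (month_end (apply 2% monthly interest)): balance=$1411.86 total_interest=$211.86
After 8 (month_end (apply 2% monthly interest)): balance=$1440.09 total_interest=$240.09
After 9 (month_end (apply 2% monthly interest)): balance=$1468.89 total_interest=$268.89
After 10 (deposit($100)): balance=$1568.89 total_interest=$268.89
After 11 (month_end (apply 2% monthly interest)): balance=$1600.26 total_interest=$300.26

Answer: 1600.26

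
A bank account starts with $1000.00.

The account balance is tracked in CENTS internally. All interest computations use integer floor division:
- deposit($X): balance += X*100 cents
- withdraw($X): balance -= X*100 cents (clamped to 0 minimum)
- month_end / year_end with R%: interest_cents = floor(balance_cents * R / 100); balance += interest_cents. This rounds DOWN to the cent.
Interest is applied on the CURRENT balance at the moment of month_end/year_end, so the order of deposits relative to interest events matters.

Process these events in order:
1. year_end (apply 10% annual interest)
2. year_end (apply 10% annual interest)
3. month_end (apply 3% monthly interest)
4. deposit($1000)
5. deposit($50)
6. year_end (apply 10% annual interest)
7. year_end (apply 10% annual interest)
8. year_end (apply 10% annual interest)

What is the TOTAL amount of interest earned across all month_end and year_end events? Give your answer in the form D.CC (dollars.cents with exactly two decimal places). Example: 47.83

Answer: 1006.37

Derivation:
After 1 (year_end (apply 10% annual interest)): balance=$1100.00 total_interest=$100.00
After 2 (year_end (apply 10% annual interest)): balance=$1210.00 total_interest=$210.00
After 3 (month_end (apply 3% monthly interest)): balance=$1246.30 total_interest=$246.30
After 4 (deposit($1000)): balance=$2246.30 total_interest=$246.30
After 5 (deposit($50)): balance=$2296.30 total_interest=$246.30
After 6 (year_end (apply 10% annual interest)): balance=$2525.93 total_interest=$475.93
After 7 (year_end (apply 10% annual interest)): balance=$2778.52 total_interest=$728.52
After 8 (year_end (apply 10% annual interest)): balance=$3056.37 total_interest=$1006.37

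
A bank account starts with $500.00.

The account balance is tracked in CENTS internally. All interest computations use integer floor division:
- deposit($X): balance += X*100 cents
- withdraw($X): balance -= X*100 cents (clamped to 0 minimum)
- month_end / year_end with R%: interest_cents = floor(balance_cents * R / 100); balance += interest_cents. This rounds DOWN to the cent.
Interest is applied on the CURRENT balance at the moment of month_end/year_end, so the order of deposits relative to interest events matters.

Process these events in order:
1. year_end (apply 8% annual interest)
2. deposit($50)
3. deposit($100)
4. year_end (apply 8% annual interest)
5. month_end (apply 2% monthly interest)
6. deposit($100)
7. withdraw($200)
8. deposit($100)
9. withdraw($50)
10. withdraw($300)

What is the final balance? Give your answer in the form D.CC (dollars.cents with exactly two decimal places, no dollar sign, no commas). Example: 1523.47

Answer: 410.10

Derivation:
After 1 (year_end (apply 8% annual interest)): balance=$540.00 total_interest=$40.00
After 2 (deposit($50)): balance=$590.00 total_interest=$40.00
After 3 (deposit($100)): balance=$690.00 total_interest=$40.00
After 4 (year_end (apply 8% annual interest)): balance=$745.20 total_interest=$95.20
After 5 (month_end (apply 2% monthly interest)): balance=$760.10 total_interest=$110.10
After 6 (deposit($100)): balance=$860.10 total_interest=$110.10
After 7 (withdraw($200)): balance=$660.10 total_interest=$110.10
After 8 (deposit($100)): balance=$760.10 total_interest=$110.10
After 9 (withdraw($50)): balance=$710.10 total_interest=$110.10
After 10 (withdraw($300)): balance=$410.10 total_interest=$110.10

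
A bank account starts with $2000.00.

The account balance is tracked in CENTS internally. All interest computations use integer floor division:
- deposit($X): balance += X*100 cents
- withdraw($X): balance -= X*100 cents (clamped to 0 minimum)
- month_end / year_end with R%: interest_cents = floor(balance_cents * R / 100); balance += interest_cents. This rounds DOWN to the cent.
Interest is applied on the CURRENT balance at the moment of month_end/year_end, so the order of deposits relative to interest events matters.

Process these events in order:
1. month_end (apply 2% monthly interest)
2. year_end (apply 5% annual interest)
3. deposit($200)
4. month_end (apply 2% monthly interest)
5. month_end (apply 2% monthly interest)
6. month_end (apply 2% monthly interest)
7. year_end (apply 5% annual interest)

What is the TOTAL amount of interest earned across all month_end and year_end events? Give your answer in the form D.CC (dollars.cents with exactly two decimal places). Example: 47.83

Answer: 409.60

Derivation:
After 1 (month_end (apply 2% monthly interest)): balance=$2040.00 total_interest=$40.00
After 2 (year_end (apply 5% annual interest)): balance=$2142.00 total_interest=$142.00
After 3 (deposit($200)): balance=$2342.00 total_interest=$142.00
After 4 (month_end (apply 2% monthly interest)): balance=$2388.84 total_interest=$188.84
After 5 (month_end (apply 2% monthly interest)): balance=$2436.61 total_interest=$236.61
After 6 (month_end (apply 2% monthly interest)): balance=$2485.34 total_interest=$285.34
After 7 (year_end (apply 5% annual interest)): balance=$2609.60 total_interest=$409.60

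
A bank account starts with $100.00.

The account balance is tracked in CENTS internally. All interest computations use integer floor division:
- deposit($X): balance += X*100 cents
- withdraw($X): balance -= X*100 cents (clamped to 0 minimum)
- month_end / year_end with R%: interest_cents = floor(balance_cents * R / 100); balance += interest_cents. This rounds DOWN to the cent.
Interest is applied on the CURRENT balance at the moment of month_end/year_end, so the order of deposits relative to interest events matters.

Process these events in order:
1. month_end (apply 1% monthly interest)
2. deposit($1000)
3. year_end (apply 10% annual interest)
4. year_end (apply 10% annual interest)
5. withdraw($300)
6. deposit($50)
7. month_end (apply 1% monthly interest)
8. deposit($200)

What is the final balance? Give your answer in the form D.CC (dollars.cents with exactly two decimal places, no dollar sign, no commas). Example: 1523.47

Answer: 1293.03

Derivation:
After 1 (month_end (apply 1% monthly interest)): balance=$101.00 total_interest=$1.00
After 2 (deposit($1000)): balance=$1101.00 total_interest=$1.00
After 3 (year_end (apply 10% annual interest)): balance=$1211.10 total_interest=$111.10
After 4 (year_end (apply 10% annual interest)): balance=$1332.21 total_interest=$232.21
After 5 (withdraw($300)): balance=$1032.21 total_interest=$232.21
After 6 (deposit($50)): balance=$1082.21 total_interest=$232.21
After 7 (month_end (apply 1% monthly interest)): balance=$1093.03 total_interest=$243.03
After 8 (deposit($200)): balance=$1293.03 total_interest=$243.03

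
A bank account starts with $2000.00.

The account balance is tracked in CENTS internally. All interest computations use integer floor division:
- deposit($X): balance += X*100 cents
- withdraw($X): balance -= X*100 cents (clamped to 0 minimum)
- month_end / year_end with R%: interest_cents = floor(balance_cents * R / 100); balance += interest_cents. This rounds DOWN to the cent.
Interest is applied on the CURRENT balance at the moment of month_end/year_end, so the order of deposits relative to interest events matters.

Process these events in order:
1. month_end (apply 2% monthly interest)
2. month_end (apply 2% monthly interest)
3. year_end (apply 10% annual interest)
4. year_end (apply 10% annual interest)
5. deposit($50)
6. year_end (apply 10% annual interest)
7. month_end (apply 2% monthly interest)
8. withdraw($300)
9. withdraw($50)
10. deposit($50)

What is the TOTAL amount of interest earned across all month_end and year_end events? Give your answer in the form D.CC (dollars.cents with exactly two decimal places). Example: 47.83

Answer: 831.02

Derivation:
After 1 (month_end (apply 2% monthly interest)): balance=$2040.00 total_interest=$40.00
After 2 (month_end (apply 2% monthly interest)): balance=$2080.80 total_interest=$80.80
After 3 (year_end (apply 10% annual interest)): balance=$2288.88 total_interest=$288.88
After 4 (year_end (apply 10% annual interest)): balance=$2517.76 total_interest=$517.76
After 5 (deposit($50)): balance=$2567.76 total_interest=$517.76
After 6 (year_end (apply 10% annual interest)): balance=$2824.53 total_interest=$774.53
After 7 (month_end (apply 2% monthly interest)): balance=$2881.02 total_interest=$831.02
After 8 (withdraw($300)): balance=$2581.02 total_interest=$831.02
After 9 (withdraw($50)): balance=$2531.02 total_interest=$831.02
After 10 (deposit($50)): balance=$2581.02 total_interest=$831.02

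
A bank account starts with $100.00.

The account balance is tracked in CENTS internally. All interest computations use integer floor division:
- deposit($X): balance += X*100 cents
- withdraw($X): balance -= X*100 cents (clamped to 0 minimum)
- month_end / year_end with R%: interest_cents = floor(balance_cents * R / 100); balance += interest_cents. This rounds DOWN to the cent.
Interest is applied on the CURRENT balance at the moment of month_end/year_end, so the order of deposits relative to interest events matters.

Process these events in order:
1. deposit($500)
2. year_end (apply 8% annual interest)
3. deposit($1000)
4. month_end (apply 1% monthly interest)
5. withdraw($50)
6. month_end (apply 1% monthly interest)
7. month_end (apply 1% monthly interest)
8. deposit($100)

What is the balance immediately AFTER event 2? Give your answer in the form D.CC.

After 1 (deposit($500)): balance=$600.00 total_interest=$0.00
After 2 (year_end (apply 8% annual interest)): balance=$648.00 total_interest=$48.00

Answer: 648.00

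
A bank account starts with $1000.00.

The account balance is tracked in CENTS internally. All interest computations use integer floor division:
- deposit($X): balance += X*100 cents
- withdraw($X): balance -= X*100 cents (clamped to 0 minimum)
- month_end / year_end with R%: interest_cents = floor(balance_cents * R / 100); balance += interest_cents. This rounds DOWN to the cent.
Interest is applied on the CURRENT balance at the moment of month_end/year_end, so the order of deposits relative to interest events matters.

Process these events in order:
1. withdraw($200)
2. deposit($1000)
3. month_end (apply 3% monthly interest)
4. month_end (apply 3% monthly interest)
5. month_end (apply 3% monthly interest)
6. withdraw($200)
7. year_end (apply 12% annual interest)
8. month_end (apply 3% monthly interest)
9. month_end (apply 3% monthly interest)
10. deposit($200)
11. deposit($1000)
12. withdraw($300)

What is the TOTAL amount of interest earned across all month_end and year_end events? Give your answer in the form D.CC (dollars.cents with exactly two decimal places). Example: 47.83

Answer: 499.42

Derivation:
After 1 (withdraw($200)): balance=$800.00 total_interest=$0.00
After 2 (deposit($1000)): balance=$1800.00 total_interest=$0.00
After 3 (month_end (apply 3% monthly interest)): balance=$1854.00 total_interest=$54.00
After 4 (month_end (apply 3% monthly interest)): balance=$1909.62 total_interest=$109.62
After 5 (month_end (apply 3% monthly interest)): balance=$1966.90 total_interest=$166.90
After 6 (withdraw($200)): balance=$1766.90 total_interest=$166.90
After 7 (year_end (apply 12% annual interest)): balance=$1978.92 total_interest=$378.92
After 8 (month_end (apply 3% monthly interest)): balance=$2038.28 total_interest=$438.28
After 9 (month_end (apply 3% monthly interest)): balance=$2099.42 total_interest=$499.42
After 10 (deposit($200)): balance=$2299.42 total_interest=$499.42
After 11 (deposit($1000)): balance=$3299.42 total_interest=$499.42
After 12 (withdraw($300)): balance=$2999.42 total_interest=$499.42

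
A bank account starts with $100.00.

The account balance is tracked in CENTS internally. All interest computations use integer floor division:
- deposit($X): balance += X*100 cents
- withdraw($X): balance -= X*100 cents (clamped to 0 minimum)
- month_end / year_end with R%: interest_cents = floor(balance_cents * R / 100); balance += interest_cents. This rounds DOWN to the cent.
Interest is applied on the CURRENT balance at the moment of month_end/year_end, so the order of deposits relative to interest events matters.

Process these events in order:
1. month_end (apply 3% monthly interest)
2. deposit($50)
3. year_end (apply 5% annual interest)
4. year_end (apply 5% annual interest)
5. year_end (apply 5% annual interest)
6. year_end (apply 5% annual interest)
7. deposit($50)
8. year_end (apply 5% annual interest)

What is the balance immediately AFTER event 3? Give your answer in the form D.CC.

After 1 (month_end (apply 3% monthly interest)): balance=$103.00 total_interest=$3.00
After 2 (deposit($50)): balance=$153.00 total_interest=$3.00
After 3 (year_end (apply 5% annual interest)): balance=$160.65 total_interest=$10.65

Answer: 160.65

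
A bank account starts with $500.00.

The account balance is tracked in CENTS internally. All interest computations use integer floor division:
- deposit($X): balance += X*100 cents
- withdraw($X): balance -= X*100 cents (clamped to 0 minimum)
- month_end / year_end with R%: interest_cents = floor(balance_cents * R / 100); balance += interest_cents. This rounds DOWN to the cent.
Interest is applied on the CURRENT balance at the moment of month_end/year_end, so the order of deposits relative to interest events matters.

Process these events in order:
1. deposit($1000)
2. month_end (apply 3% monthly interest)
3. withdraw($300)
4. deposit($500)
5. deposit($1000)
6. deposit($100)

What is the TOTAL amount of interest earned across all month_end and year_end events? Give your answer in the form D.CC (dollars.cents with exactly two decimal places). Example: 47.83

Answer: 45.00

Derivation:
After 1 (deposit($1000)): balance=$1500.00 total_interest=$0.00
After 2 (month_end (apply 3% monthly interest)): balance=$1545.00 total_interest=$45.00
After 3 (withdraw($300)): balance=$1245.00 total_interest=$45.00
After 4 (deposit($500)): balance=$1745.00 total_interest=$45.00
After 5 (deposit($1000)): balance=$2745.00 total_interest=$45.00
After 6 (deposit($100)): balance=$2845.00 total_interest=$45.00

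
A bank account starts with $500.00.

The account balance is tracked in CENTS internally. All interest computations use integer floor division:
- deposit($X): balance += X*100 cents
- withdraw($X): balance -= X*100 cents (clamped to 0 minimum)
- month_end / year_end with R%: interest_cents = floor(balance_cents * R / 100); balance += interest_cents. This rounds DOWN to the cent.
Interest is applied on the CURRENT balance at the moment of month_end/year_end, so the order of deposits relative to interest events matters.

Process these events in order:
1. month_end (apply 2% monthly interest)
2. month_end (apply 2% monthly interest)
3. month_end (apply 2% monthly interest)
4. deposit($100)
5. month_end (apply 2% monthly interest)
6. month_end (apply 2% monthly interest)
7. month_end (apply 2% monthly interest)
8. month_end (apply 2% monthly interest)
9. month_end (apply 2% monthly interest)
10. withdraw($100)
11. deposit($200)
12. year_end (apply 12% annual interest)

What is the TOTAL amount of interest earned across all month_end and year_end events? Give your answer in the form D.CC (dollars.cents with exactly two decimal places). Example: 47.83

Answer: 191.76

Derivation:
After 1 (month_end (apply 2% monthly interest)): balance=$510.00 total_interest=$10.00
After 2 (month_end (apply 2% monthly interest)): balance=$520.20 total_interest=$20.20
After 3 (month_end (apply 2% monthly interest)): balance=$530.60 total_interest=$30.60
After 4 (deposit($100)): balance=$630.60 total_interest=$30.60
After 5 (month_end (apply 2% monthly interest)): balance=$643.21 total_interest=$43.21
After 6 (month_end (apply 2% monthly interest)): balance=$656.07 total_interest=$56.07
After 7 (month_end (apply 2% monthly interest)): balance=$669.19 total_interest=$69.19
After 8 (month_end (apply 2% monthly interest)): balance=$682.57 total_interest=$82.57
After 9 (month_end (apply 2% monthly interest)): balance=$696.22 total_interest=$96.22
After 10 (withdraw($100)): balance=$596.22 total_interest=$96.22
After 11 (deposit($200)): balance=$796.22 total_interest=$96.22
After 12 (year_end (apply 12% annual interest)): balance=$891.76 total_interest=$191.76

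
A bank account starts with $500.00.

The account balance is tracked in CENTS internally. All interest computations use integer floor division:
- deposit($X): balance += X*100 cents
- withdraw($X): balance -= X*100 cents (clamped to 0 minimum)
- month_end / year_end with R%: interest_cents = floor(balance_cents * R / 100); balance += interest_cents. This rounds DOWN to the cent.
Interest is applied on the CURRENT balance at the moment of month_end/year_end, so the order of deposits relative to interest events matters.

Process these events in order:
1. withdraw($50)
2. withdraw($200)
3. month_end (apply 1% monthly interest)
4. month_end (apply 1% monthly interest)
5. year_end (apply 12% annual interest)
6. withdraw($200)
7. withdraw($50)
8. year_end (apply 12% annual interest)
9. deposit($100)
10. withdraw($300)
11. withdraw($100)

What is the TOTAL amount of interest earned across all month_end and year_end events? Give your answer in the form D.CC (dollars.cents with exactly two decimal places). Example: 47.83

Answer: 39.89

Derivation:
After 1 (withdraw($50)): balance=$450.00 total_interest=$0.00
After 2 (withdraw($200)): balance=$250.00 total_interest=$0.00
After 3 (month_end (apply 1% monthly interest)): balance=$252.50 total_interest=$2.50
After 4 (month_end (apply 1% monthly interest)): balance=$255.02 total_interest=$5.02
After 5 (year_end (apply 12% annual interest)): balance=$285.62 total_interest=$35.62
After 6 (withdraw($200)): balance=$85.62 total_interest=$35.62
After 7 (withdraw($50)): balance=$35.62 total_interest=$35.62
After 8 (year_end (apply 12% annual interest)): balance=$39.89 total_interest=$39.89
After 9 (deposit($100)): balance=$139.89 total_interest=$39.89
After 10 (withdraw($300)): balance=$0.00 total_interest=$39.89
After 11 (withdraw($100)): balance=$0.00 total_interest=$39.89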